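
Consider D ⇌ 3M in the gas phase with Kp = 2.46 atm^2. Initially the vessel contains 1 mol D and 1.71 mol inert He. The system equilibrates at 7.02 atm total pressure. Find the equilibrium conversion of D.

Take 1 mol D as basis and let X be its fractional conversion, so ξ = X.
Species balance: n_D = 1 − X; n_M = 3X; n_I = 1.71 (inert).
Total moles n_T = 2.71 + 2X.
With p_i = (n_i/n_T)P, Kp = p_M^3 / (p_D).
This yields a degree-3 equation in X; solving on (0,1), X = 0.243.

X = 0.243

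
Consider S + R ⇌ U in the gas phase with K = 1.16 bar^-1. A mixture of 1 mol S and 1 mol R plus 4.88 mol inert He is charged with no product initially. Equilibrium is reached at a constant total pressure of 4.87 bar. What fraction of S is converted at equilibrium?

Let X = conversion of S (basis 1 mol S); extent of reaction ξ = X.
Species balance: n_S = 1 − X; n_R = 1 − X; n_U = X; n_I = 4.88 (inert).
Total moles n_T = 6.88 − X.
Mole fractions y_i = n_i/n_T; K = p_U / (p_S p_R) with p_i = y_i·P.
Setting this equal to 1.16 bar^-1 and taking the physical root (0 < X < 1) gives X = 0.358.

X = 0.358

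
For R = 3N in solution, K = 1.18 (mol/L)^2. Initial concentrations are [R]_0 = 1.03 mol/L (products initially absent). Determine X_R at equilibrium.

X = 0.306

Let X = conversion of R; extent ξ = 1.03·X mol/L.
Concentrations: [R] = 1.03 − 1.03X; [N] = 3.09X.
K = [N]^3 / ([R]).
Equating to 1.18 (mol/L)^2: the physical root is X = 0.306.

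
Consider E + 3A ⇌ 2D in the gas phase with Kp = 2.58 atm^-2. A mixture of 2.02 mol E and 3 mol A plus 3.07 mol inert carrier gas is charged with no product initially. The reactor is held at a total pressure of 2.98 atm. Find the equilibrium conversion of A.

X = 0.582

Take 3 mol A as basis and let X be its fractional conversion, so ξ = X.
Species balance: n_E = 2.02 − X; n_A = 3 − 3X; n_D = 2X; n_I = 3.07 (inert).
Summing: n_T = 8.09 − 2X.
Mole fractions y_i = n_i/n_T; Kp = p_D^2 / (p_E p_A^3) with p_i = y_i·P.
Setting this equal to 2.58 atm^-2 and taking the physical root (0 < X < 1) gives X = 0.582.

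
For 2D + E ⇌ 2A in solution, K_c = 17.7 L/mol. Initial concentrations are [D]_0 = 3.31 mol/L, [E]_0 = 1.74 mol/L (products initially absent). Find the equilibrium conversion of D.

Let X = conversion of D; extent ξ = 3.31X/2 mol/L.
Concentrations: [D] = 3.31 − 3.31X; [E] = 1.74 − 1.66X; [A] = 3.31X.
K_c = [A]^2 / ([D]^2 [E]).
This equals 17.7 at X = 0.749 (the root in 0 < X < 1).

X = 0.749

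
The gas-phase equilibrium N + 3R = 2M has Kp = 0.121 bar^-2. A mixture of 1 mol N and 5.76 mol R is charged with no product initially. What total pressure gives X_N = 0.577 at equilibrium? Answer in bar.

P = 3.54 bar

Basis: 1 mol N initially; let X = conversion of N. Extent ξ = X.
Moles: n_N = 1 − X; n_R = 5.76 − 3X; n_M = 2X.
Summing: n_T = 6.76 − 2X.
Kp = p_M^2 / (p_N p_R^3) with p_i = (n_i/n_T)·P.
At X = 0.577: the mole-fraction product g(X) = Π y_i^ν_i = 1.513. Since Kp = g(X)·P^{-2}, P = (g/Kp)^(1/2) = (1.513/0.121)^(1/2) = 3.54 bar.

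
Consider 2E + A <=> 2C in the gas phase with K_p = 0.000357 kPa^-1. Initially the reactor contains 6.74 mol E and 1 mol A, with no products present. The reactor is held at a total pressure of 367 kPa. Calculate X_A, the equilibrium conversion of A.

X = 0.331

Basis: 1 mol A initially; let X = conversion of A. Extent ξ = X.
Species balance: n_E = 6.74 − 2X; n_A = 1 − X; n_C = 2X.
Summing: n_T = 7.74 − X.
With p_i = (n_i/n_T)P, K_p = p_C^2 / (p_E^2 p_A).
This yields a degree-3 equation in X; solving on (0,1), X = 0.331.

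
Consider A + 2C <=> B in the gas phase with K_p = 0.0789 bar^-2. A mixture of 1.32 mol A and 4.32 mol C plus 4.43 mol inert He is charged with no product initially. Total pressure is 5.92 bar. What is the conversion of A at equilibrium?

Let X = conversion of A (basis 1.32 mol A); extent of reaction ξ = 1.32X.
Species balance: n_A = 1.32 − 1.32X; n_C = 4.32 − 2.64X; n_B = 1.32X; n_I = 4.43 (inert).
n_T = Σnᵢ = 10.1 − 2.64X.
Mole fractions y_i = n_i/n_T; K_p = p_B / (p_A p_C^2) with p_i = y_i·P.
Substituting and setting equal to 0.0789 bar^-2 gives a polynomial in X; the root in (0,1) is X = 0.288.

X = 0.288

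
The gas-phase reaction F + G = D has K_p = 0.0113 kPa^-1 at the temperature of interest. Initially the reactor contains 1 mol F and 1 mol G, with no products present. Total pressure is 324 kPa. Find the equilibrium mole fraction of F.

y_F = 0.317

Let X = conversion of F (basis 1 mol F); extent of reaction ξ = X.
Moles: n_F = 1 − X; n_G = 1 − X; n_D = X.
Summing: n_T = 2 − X.
With p_i = (n_i/n_T)P, K_p = p_D / (p_F p_G).
Equating to 0.0113 kPa^-1 and solving on 0 < X < 1: X = 0.537.
Then n_F = 0.463, n_T = 1.46, so y_F = 0.317.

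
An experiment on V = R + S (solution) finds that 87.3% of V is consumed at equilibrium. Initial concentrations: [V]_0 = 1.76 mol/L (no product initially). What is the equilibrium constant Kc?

Kc = 10.6 mol/L

Let X = conversion of V.
Concentrations: [V] = 1.76 − 1.76X; [R] = 1.76X; [S] = 1.76X.
At X = 0.873: [V] = 0.224, [R] = 1.54, [S] = 1.54.
Kc = [R] [S] / ([V]) = 10.6 mol/L.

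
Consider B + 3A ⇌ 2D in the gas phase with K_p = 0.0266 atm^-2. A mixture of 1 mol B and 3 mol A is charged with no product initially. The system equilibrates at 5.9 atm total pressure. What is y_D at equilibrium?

y_D = 0.200

Basis: 1 mol B initially; let X = conversion of B. Extent ξ = X.
At extent ξ: n_B = 1 − X; n_A = 3 − 3X; n_D = 2X.
Summing: n_T = 4 − 2X.
y_i = n_i/n_T, p_i = y_i·P. K_p = p_D^2 / (p_B p_A^3).
Substituting and setting equal to 0.0266 atm^-2 gives a polynomial in X; the root in (0,1) is X = 0.333.
Then n_D = 0.667, n_T = 3.33, so y_D = 0.200.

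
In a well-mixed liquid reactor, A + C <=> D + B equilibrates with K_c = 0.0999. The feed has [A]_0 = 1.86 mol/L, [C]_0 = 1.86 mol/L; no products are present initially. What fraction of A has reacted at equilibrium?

X = 0.240

Let X = conversion of A; extent ξ = 1.86·X mol/L.
Concentrations: [A] = 1.86 − 1.86X; [C] = 1.86 − 1.86X; [D] = 1.86X; [B] = 1.86X.
K_c = [D] [B] / ([A] [C]).
This equals 0.0999 at X = 0.240 (the root in 0 < X < 1).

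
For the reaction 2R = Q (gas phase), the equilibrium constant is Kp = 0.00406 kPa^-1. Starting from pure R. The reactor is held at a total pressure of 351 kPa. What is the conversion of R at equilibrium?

X = 0.614

Take 1 mol R as basis and let X be its fractional conversion, so ξ = 0.5X.
At extent ξ: n_R = 1 − X; n_Q = 0.5X.
Summing: n_T = 1 − 0.5X.
Mole fractions y_i = n_i/n_T; Kp = p_Q / (p_R^2) with p_i = y_i·P.
Setting this equal to 0.00406 kPa^-1 and taking the physical root (0 < X < 1) gives X = 0.614.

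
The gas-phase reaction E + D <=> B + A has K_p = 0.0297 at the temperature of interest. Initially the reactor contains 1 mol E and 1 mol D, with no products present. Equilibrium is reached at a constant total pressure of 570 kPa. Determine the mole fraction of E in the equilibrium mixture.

y_E = 0.426

Let X = conversion of E (basis 1 mol E); extent of reaction ξ = X.
Moles: n_E = 1 − X; n_D = 1 − X; n_B = X; n_A = X.
n_T stays at 2 (no change in mole number).
Mole fractions y_i = n_i/n_T; K_p = p_B p_A / (p_E p_D) with p_i = y_i·P.
Equating to 0.0297 and solving on 0 < X < 1: X = 0.147.
Then n_E = 0.853, n_T = 2, so y_E = 0.426.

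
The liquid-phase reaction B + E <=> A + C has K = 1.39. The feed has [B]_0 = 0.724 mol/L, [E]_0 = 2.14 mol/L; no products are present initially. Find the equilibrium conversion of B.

X = 0.792

Let X = conversion of B; extent ξ = 0.724·X mol/L.
Concentrations: [B] = 0.724 − 0.724X; [E] = 2.14 − 0.724X; [A] = 0.724X; [C] = 0.724X.
K = [A] [C] / ([B] [E]).
Equating to 1.39: the physical root is X = 0.792.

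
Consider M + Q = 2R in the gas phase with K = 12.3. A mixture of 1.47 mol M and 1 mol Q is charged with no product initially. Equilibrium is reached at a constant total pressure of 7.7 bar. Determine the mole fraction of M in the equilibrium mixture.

y_M = 0.292

Basis: 1 mol Q initially; let X = conversion of Q. Extent ξ = X.
Mole table: n_M = 1.47 − X; n_Q = 1 − X; n_R = 2X.
Total moles n_T = 2.47 (Δν = 0, constant).
With p_i = (n_i/n_T)P, K = p_R^2 / (p_M p_Q).
Setting this equal to 12.3 and taking the physical root (0 < X < 1) gives X = 0.748.
Then n_M = 0.722, n_T = 2.47, so y_M = 0.292.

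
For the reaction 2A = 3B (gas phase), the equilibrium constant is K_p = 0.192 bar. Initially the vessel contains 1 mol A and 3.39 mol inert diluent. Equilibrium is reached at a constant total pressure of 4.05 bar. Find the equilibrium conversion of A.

X = 0.312

Take 1 mol A as basis and let X be its fractional conversion, so ξ = 0.5X.
Moles: n_A = 1 − X; n_B = 1.5X; n_I = 3.39 (inert).
Total moles n_T = 4.39 + 0.5X.
Mole fractions y_i = n_i/n_T; K_p = p_B^3 / (p_A^2) with p_i = y_i·P.
Substituting and setting equal to 0.192 bar gives a polynomial in X; the root in (0,1) is X = 0.312.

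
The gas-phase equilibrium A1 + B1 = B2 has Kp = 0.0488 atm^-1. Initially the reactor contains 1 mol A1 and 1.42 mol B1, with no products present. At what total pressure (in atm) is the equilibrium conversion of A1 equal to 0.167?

Basis: 1 mol A1 initially; let X = conversion of A1. Extent ξ = X.
Moles: n_A1 = 1 − X; n_B1 = 1.42 − X; n_B2 = X.
Total moles n_T = 2.42 − X.
Kp = p_B2 / (p_A1 p_B1) with p_i = (n_i/n_T)·P.
At X = 0.167: the mole-fraction product g(X) = Π y_i^ν_i = 0.3605. Since Kp = g(X)·P^{-1}, P = (g/Kp)^(1/1) = (0.3605/0.0488)^(1/1) = 7.39 atm.

P = 7.39 atm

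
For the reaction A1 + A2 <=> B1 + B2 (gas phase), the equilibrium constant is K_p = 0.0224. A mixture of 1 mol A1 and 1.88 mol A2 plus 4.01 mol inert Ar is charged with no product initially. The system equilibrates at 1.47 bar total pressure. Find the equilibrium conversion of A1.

Let X = conversion of A1 (basis 1 mol A1); extent of reaction ξ = X.
Moles: n_A1 = 1 − X; n_A2 = 1.88 − X; n_B1 = X; n_B2 = X; n_I = 4.01 (inert).
Total moles n_T = 6.89 (Δν = 0, constant).
y_i = n_i/n_T, p_i = y_i·P. K_p = p_B1 p_B2 / (p_A1 p_A2).
Equating to 0.0224 and solving on 0 < X < 1: X = 0.177.

X = 0.177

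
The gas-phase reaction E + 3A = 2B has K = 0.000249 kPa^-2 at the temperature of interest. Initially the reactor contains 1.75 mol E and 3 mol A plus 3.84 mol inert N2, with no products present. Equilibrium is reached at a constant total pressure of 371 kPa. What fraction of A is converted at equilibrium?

Basis: 3 mol A initially; let X = conversion of A. Extent ξ = X.
Species balance: n_E = 1.75 − X; n_A = 3 − 3X; n_B = 2X; n_I = 3.84 (inert).
Total moles n_T = 8.59 − 2X.
y_i = n_i/n_T, p_i = y_i·P. K = p_B^2 / (p_E p_A^3).
Substituting and setting equal to 0.000249 kPa^-2 gives a polynomial in X; the root in (0,1) is X = 0.587.

X = 0.587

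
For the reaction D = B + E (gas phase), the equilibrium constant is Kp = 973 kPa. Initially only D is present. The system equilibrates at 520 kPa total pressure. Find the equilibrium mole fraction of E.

Let X = conversion of D (basis 1 mol D); extent of reaction ξ = X.
At extent ξ: n_D = 1 − X; n_B = X; n_E = X.
n_T = Σnᵢ = 1 + X.
Mole fractions y_i = n_i/n_T; Kp = p_B p_E / (p_D) with p_i = y_i·P.
Equating to 973 kPa and solving on 0 < X < 1: X = 0.807.
Then n_E = 0.807, n_T = 1.81, so y_E = 0.447.

y_E = 0.447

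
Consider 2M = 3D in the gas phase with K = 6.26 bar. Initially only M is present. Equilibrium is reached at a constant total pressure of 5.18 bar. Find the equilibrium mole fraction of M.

Let X = conversion of M (basis 1 mol M); extent of reaction ξ = 0.5X.
Mole table: n_M = 1 − X; n_D = 1.5X.
n_T = Σnᵢ = 1 + 0.5X.
With p_i = (n_i/n_T)P, K = p_D^3 / (p_M^2).
Equating to 6.26 bar and solving on 0 < X < 1: X = 0.488.
Then n_M = 0.512, n_T = 1.24, so y_M = 0.411.

y_M = 0.411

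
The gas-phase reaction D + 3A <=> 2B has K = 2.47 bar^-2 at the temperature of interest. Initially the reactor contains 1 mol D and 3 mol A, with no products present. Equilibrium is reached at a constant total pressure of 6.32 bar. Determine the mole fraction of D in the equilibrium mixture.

Basis: 1 mol D initially; let X = conversion of D. Extent ξ = X.
Moles: n_D = 1 − X; n_A = 3 − 3X; n_B = 2X.
Summing: n_T = 4 − 2X.
Mole fractions y_i = n_i/n_T; K = p_B^2 / (p_D p_A^3) with p_i = y_i·P.
This yields a degree-4 equation in X; solving on (0,1), X = 0.732.
Then n_D = 0.268, n_T = 2.54, so y_D = 0.106.

y_D = 0.106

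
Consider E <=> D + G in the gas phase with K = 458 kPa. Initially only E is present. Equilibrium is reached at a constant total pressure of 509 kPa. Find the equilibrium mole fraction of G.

Basis: 1 mol E initially; let X = conversion of E. Extent ξ = X.
Species balance: n_E = 1 − X; n_D = X; n_G = X.
Summing: n_T = 1 + X.
y_i = n_i/n_T, p_i = y_i·P. K = p_D p_G / (p_E).
Setting this equal to 458 kPa and taking the physical root (0 < X < 1) gives X = 0.688.
Then n_G = 0.688, n_T = 1.69, so y_G = 0.408.

y_G = 0.408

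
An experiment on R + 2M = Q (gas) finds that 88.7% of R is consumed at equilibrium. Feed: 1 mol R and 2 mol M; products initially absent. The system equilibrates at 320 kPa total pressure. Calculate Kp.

Let X = conversion of R (basis 1 mol R); extent of reaction ξ = X.
Species balance: n_R = 1 − X; n_M = 2 − 2X; n_Q = X.
Total moles n_T = 3 − 2X.
At X = 0.887: n_R = 0.113, n_M = 0.226, n_Q = 0.887, n_T = 1.23.
p_i = (n_i/n_T)·P. Kp = p_Q / (p_R p_M^2) = 0.00226 kPa^-2.

Kp = 0.00226 kPa^-2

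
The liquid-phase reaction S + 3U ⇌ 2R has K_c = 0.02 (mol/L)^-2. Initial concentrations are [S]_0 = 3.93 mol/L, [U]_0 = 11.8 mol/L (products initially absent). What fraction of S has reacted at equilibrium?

Let X = conversion of S; extent ξ = 3.93·X mol/L.
Concentrations: [S] = 3.93 − 3.93X; [U] = 11.8 − 11.8X; [R] = 7.86X.
K_c = [R]^2 / ([S] [U]^3).
Solving K_c = 0.02 for X ∈ (0,1): X = 0.445.

X = 0.445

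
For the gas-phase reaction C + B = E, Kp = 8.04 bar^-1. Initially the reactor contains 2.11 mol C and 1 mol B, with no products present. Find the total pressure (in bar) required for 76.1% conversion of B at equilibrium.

Basis: 1 mol B initially; let X = conversion of B. Extent ξ = X.
Mole table: n_C = 2.11 − X; n_B = 1 − X; n_E = X.
Summing: n_T = 3.11 − X.
Kp = p_E / (p_C p_B) with p_i = (n_i/n_T)·P.
At X = 0.761: the mole-fraction product g(X) = Π y_i^ν_i = 5.544. Since Kp = g(X)·P^{-1}, P = (g/Kp)^(1/1) = (5.544/8.04)^(1/1) = 0.69 bar.

P = 0.69 bar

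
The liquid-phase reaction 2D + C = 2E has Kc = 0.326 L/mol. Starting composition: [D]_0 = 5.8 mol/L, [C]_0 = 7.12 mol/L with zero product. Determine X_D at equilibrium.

X = 0.572

Let X = conversion of D; extent ξ = 5.8X/2 mol/L.
Concentrations: [D] = 5.8 − 5.8X; [C] = 7.12 − 2.9X; [E] = 5.8X.
Kc = [E]^2 / ([D]^2 [C]).
Solving Kc = 0.326 for X ∈ (0,1): X = 0.572.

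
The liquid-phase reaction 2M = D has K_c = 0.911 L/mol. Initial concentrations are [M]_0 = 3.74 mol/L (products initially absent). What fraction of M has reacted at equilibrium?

Let X = conversion of M; extent ξ = 3.74X/2 mol/L.
Concentrations: [M] = 3.74 − 3.74X; [D] = 1.87X.
K_c = [D] / ([M]^2).
Solving K_c = 0.911 for X ∈ (0,1): X = 0.683.

X = 0.683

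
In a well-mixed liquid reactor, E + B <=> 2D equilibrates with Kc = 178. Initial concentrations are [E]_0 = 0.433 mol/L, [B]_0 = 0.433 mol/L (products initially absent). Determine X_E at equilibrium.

Let X = conversion of E; extent ξ = 0.433·X mol/L.
Concentrations: [E] = 0.433 − 0.433X; [B] = 0.433 − 0.433X; [D] = 0.866X.
Kc = [D]^2 / ([E] [B]).
Setting equal to 178 and solving for X on (0,1) gives X = 0.870.

X = 0.870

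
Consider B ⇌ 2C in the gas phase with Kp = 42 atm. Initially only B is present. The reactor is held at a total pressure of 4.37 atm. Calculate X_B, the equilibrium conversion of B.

Basis: 1 mol B initially; let X = conversion of B. Extent ξ = X.
Species balance: n_B = 1 − X; n_C = 2X.
Total moles n_T = 1 + X.
y_i = n_i/n_T, p_i = y_i·P. Kp = p_C^2 / (p_B).
Setting this equal to 42 atm and taking the physical root (0 < X < 1) gives X = 0.840.

X = 0.840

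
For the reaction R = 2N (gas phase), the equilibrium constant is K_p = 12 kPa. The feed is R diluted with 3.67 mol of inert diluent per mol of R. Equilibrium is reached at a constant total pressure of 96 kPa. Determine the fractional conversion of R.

Basis: 1 mol R initially; let X = conversion of R. Extent ξ = X.
Mole table: n_R = 1 − X; n_N = 2X; n_I = 3.67 (inert).
n_T = Σnᵢ = 4.67 + X.
Mole fractions y_i = n_i/n_T; K_p = p_N^2 / (p_R) with p_i = y_i·P.
Setting this equal to 12 kPa and taking the physical root (0 < X < 1) gives X = 0.325.

X = 0.325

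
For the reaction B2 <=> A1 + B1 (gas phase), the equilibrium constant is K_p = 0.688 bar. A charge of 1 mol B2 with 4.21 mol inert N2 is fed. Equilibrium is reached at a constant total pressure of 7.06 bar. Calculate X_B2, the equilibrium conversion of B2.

X = 0.518

Let X = conversion of B2 (basis 1 mol B2); extent of reaction ξ = X.
Species balance: n_B2 = 1 − X; n_A1 = X; n_B1 = X; n_I = 4.21 (inert).
Total moles n_T = 5.21 + X.
Mole fractions y_i = n_i/n_T; K_p = p_A1 p_B1 / (p_B2) with p_i = y_i·P.
This yields a degree-2 equation in X; solving on (0,1), X = 0.518.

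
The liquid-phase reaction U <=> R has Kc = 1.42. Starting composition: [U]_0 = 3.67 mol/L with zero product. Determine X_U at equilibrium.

Let X = conversion of U; extent ξ = 3.67·X mol/L.
Concentrations: [U] = 3.67 − 3.67X; [R] = 3.67X.
Kc = [R] / ([U]).
Equating to 1.42: the physical root is X = 0.587.

X = 0.587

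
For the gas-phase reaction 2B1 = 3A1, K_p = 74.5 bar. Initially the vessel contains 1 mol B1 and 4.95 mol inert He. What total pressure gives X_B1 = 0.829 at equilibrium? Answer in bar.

P = 7.21 bar

Basis: 1 mol B1 initially; let X = conversion of B1. Extent ξ = 0.5X.
Species balance: n_B1 = 1 − X; n_A1 = 1.5X; n_I = 4.95 (inert).
Total moles n_T = 5.95 + 0.5X.
K_p = p_A1^3 / (p_B1^2) with p_i = (n_i/n_T)·P.
At X = 0.829: the mole-fraction product g(X) = Π y_i^ν_i = 10.33. Since K_p = g(X)·P^{1}, P = (K_p/g)^(1/1) = (74.5/10.33)^(1/1) = 7.21 bar.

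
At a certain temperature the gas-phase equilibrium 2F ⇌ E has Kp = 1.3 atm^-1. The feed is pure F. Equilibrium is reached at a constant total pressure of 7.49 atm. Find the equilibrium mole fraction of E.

y_E = 0.727

Basis: 1 mol F initially; let X = conversion of F. Extent ξ = 0.5X.
Mole table: n_F = 1 − X; n_E = 0.5X.
Summing: n_T = 1 − 0.5X.
With p_i = (n_i/n_T)P, Kp = p_E / (p_F^2).
This yields a degree-2 equation in X; solving on (0,1), X = 0.842.
Then n_E = 0.421, n_T = 0.579, so y_E = 0.727.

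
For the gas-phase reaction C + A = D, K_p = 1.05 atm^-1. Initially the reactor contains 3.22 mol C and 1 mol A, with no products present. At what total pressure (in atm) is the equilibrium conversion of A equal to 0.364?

Basis: 1 mol A initially; let X = conversion of A. Extent ξ = X.
At extent ξ: n_C = 3.22 − X; n_A = 1 − X; n_D = X.
n_T = Σnᵢ = 4.22 − X.
K_p = p_D / (p_C p_A) with p_i = (n_i/n_T)·P.
At X = 0.364: the mole-fraction product g(X) = Π y_i^ν_i = 0.7727. Since K_p = g(X)·P^{-1}, P = (g/K_p)^(1/1) = (0.7727/1.05)^(1/1) = 0.736 atm.

P = 0.736 atm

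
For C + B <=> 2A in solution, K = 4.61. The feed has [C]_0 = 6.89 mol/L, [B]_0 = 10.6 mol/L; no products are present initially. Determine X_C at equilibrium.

X = 0.627

Let X = conversion of C; extent ξ = 6.89·X mol/L.
Concentrations: [C] = 6.89 − 6.89X; [B] = 10.6 − 6.89X; [A] = 13.8X.
K = [A]^2 / ([C] [B]).
Solving K = 4.61 for X ∈ (0,1): X = 0.627.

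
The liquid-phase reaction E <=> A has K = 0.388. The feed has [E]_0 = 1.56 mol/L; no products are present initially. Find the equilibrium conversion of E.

Let X = conversion of E; extent ξ = 1.56·X mol/L.
Concentrations: [E] = 1.56 − 1.56X; [A] = 1.56X.
K = [A] / ([E]).
Setting equal to 0.388 and solving for X on (0,1) gives X = 0.280.

X = 0.280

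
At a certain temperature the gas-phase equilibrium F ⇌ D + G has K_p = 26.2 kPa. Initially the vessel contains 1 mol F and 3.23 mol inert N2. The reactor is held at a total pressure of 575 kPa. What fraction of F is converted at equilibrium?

Take 1 mol F as basis and let X be its fractional conversion, so ξ = X.
At extent ξ: n_F = 1 − X; n_D = X; n_G = X; n_I = 3.23 (inert).
n_T = Σnᵢ = 4.23 + X.
With p_i = (n_i/n_T)P, K_p = p_D p_G / (p_F).
This yields a degree-2 equation in X; solving on (0,1), X = 0.365.

X = 0.365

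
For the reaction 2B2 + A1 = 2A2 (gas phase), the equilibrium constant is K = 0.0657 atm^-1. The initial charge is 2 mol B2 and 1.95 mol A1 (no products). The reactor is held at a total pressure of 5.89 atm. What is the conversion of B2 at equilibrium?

Take 2 mol B2 as basis and let X be its fractional conversion, so ξ = X.
Mole table: n_B2 = 2 − 2X; n_A1 = 1.95 − X; n_A2 = 2X.
Total moles n_T = 3.95 − X.
Mole fractions y_i = n_i/n_T; K = p_A2^2 / (p_B2^2 p_A1) with p_i = y_i·P.
This yields a degree-3 equation in X; solving on (0,1), X = 0.295.

X = 0.295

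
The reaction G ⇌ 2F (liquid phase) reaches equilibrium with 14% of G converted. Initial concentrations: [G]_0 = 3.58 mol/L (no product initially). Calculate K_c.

K_c = 0.326 mol/L

Let X = conversion of G.
Concentrations: [G] = 3.58 − 3.58X; [F] = 7.16X.
At X = 0.14: [G] = 3.08, [F] = 1.
K_c = [F]^2 / ([G]) = 0.326 mol/L.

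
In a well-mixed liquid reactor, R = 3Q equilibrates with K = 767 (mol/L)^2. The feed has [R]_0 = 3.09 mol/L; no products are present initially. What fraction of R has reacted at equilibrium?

X = 0.817

Let X = conversion of R; extent ξ = 3.09·X mol/L.
Concentrations: [R] = 3.09 − 3.09X; [Q] = 9.27X.
K = [Q]^3 / ([R]).
Solving K = 767 for X ∈ (0,1): X = 0.817.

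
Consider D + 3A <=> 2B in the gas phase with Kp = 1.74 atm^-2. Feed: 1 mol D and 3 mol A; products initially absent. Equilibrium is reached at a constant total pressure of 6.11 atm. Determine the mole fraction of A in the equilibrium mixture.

Take 1 mol D as basis and let X be its fractional conversion, so ξ = X.
At extent ξ: n_D = 1 − X; n_A = 3 − 3X; n_B = 2X.
n_T = Σnᵢ = 4 − 2X.
y_i = n_i/n_T, p_i = y_i·P. Kp = p_B^2 / (p_D p_A^3).
Equating to 1.74 atm^-2 and solving on 0 < X < 1: X = 0.705.
Then n_A = 0.886, n_T = 2.59, so y_A = 0.342.

y_A = 0.342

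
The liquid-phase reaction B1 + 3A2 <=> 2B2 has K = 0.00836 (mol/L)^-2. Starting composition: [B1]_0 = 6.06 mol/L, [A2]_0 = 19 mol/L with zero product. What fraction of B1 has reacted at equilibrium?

Let X = conversion of B1; extent ξ = 6.06·X mol/L.
Concentrations: [B1] = 6.06 − 6.06X; [A2] = 19 − 18.2X; [B2] = 12.1X.
K = [B2]^2 / ([B1] [A2]^3).
Equating to 0.00836 (mol/L)^-2: the physical root is X = 0.465.

X = 0.465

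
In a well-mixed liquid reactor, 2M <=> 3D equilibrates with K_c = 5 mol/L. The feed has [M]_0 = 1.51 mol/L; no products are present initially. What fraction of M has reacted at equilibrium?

X = 0.568

Let X = conversion of M; extent ξ = 1.51X/2 mol/L.
Concentrations: [M] = 1.51 − 1.51X; [D] = 2.27X.
K_c = [D]^3 / ([M]^2).
Setting equal to 5 and solving for X on (0,1) gives X = 0.568.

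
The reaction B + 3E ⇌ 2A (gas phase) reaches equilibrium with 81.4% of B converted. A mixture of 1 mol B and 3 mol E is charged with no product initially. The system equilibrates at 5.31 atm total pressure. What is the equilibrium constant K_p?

Let X = conversion of B (basis 1 mol B); extent of reaction ξ = X.
At extent ξ: n_B = 1 − X; n_E = 3 − 3X; n_A = 2X.
Summing: n_T = 4 − 2X.
At X = 0.814: n_B = 0.186, n_E = 0.558, n_A = 1.63, n_T = 2.37.
p_i = (n_i/n_T)·P. K_p = p_A^2 / (p_B p_E^3) = 16.4 atm^-2.

K_p = 16.4 atm^-2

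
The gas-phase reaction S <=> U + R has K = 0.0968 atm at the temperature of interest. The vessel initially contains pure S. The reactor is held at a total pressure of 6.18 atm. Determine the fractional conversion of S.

X = 0.124

Take 1 mol S as basis and let X be its fractional conversion, so ξ = X.
At extent ξ: n_S = 1 − X; n_U = X; n_R = X.
Total moles n_T = 1 + X.
Mole fractions y_i = n_i/n_T; K = p_U p_R / (p_S) with p_i = y_i·P.
This yields a degree-2 equation in X; solving on (0,1), X = 0.124.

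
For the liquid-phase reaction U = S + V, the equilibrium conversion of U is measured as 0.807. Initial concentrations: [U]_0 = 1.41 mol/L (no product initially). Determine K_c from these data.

K_c = 4.76 mol/L

Let X = conversion of U.
Concentrations: [U] = 1.41 − 1.41X; [S] = 1.41X; [V] = 1.41X.
At X = 0.807: [U] = 0.272, [S] = 1.14, [V] = 1.14.
K_c = [S] [V] / ([U]) = 4.76 mol/L.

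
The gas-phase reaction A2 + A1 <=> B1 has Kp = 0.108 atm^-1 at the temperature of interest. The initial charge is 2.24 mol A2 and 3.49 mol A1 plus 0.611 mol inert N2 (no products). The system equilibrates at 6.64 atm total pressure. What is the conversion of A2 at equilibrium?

Let X = conversion of A2 (basis 2.24 mol A2); extent of reaction ξ = 2.24X.
Species balance: n_A2 = 2.24 − 2.24X; n_A1 = 3.49 − 2.24X; n_B1 = 2.24X; n_I = 0.611 (inert).
Summing: n_T = 6.34 − 2.24X.
y_i = n_i/n_T, p_i = y_i·P. Kp = p_B1 / (p_A2 p_A1).
Substituting and setting equal to 0.108 atm^-1 gives a polynomial in X; the root in (0,1) is X = 0.265.

X = 0.265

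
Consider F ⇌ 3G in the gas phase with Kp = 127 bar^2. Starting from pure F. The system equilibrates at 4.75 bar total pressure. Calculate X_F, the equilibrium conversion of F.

Take 1 mol F as basis and let X be its fractional conversion, so ξ = X.
Mole table: n_F = 1 − X; n_G = 3X.
Total moles n_T = 1 + 2X.
Mole fractions y_i = n_i/n_T; Kp = p_G^3 / (p_F) with p_i = y_i·P.
Setting this equal to 127 bar^2 and taking the physical root (0 < X < 1) gives X = 0.708.

X = 0.708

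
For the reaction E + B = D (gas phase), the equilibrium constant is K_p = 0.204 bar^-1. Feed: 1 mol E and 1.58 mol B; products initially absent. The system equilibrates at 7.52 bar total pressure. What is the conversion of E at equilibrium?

X = 0.449

Basis: 1 mol E initially; let X = conversion of E. Extent ξ = X.
Mole table: n_E = 1 − X; n_B = 1.58 − X; n_D = X.
Total moles n_T = 2.58 − X.
y_i = n_i/n_T, p_i = y_i·P. K_p = p_D / (p_E p_B).
Equating to 0.204 bar^-1 and solving on 0 < X < 1: X = 0.449.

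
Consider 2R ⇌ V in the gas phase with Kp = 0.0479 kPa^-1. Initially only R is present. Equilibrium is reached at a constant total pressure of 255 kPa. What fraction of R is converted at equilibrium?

Let X = conversion of R (basis 1 mol R); extent of reaction ξ = 0.5X.
Mole table: n_R = 1 − X; n_V = 0.5X.
Summing: n_T = 1 − 0.5X.
y_i = n_i/n_T, p_i = y_i·P. Kp = p_V / (p_R^2).
Substituting and setting equal to 0.0479 kPa^-1 gives a polynomial in X; the root in (0,1) is X = 0.858.

X = 0.858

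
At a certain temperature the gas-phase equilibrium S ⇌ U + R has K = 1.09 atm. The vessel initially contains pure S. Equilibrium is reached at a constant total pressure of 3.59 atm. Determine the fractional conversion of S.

Let X = conversion of S (basis 1 mol S); extent of reaction ξ = X.
Species balance: n_S = 1 − X; n_U = X; n_R = X.
Summing: n_T = 1 + X.
Mole fractions y_i = n_i/n_T; K = p_U p_R / (p_S) with p_i = y_i·P.
Setting this equal to 1.09 atm and taking the physical root (0 < X < 1) gives X = 0.483.

X = 0.483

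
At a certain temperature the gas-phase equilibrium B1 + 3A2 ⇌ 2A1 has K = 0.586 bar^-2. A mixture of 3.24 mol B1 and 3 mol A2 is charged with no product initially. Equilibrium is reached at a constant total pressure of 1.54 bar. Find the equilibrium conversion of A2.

Basis: 3 mol A2 initially; let X = conversion of A2. Extent ξ = X.
Moles: n_B1 = 3.24 − X; n_A2 = 3 − 3X; n_A1 = 2X.
n_T = Σnᵢ = 6.24 − 2X.
Mole fractions y_i = n_i/n_T; K = p_A1^2 / (p_B1 p_A2^3) with p_i = y_i·P.
This yields a degree-4 equation in X; solving on (0,1), X = 0.420.

X = 0.420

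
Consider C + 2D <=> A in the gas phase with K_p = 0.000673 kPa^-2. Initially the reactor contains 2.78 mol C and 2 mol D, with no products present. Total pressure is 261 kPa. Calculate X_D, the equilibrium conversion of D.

X = 0.849

Let X = conversion of D (basis 2 mol D); extent of reaction ξ = X.
At extent ξ: n_C = 2.78 − X; n_D = 2 − 2X; n_A = X.
n_T = Σnᵢ = 4.78 − 2X.
Mole fractions y_i = n_i/n_T; K_p = p_A / (p_C p_D^2) with p_i = y_i·P.
Setting this equal to 0.000673 kPa^-2 and taking the physical root (0 < X < 1) gives X = 0.849.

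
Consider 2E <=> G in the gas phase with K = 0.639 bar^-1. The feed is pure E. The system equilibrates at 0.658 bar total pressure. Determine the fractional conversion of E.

X = 0.389

Basis: 1 mol E initially; let X = conversion of E. Extent ξ = 0.5X.
Species balance: n_E = 1 − X; n_G = 0.5X.
n_T = Σnᵢ = 1 − 0.5X.
With p_i = (n_i/n_T)P, K = p_G / (p_E^2).
Equating to 0.639 bar^-1 and solving on 0 < X < 1: X = 0.389.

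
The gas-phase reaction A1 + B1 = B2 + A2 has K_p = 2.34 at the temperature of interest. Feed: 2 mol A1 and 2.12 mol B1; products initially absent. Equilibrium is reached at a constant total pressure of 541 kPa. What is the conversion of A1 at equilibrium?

X = 0.622

Take 2 mol A1 as basis and let X be its fractional conversion, so ξ = 2X.
Moles: n_A1 = 2 − 2X; n_B1 = 2.12 − 2X; n_B2 = 2X; n_A2 = 2X.
n_T stays at 4.12 (no change in mole number).
Mole fractions y_i = n_i/n_T; K_p = p_B2 p_A2 / (p_A1 p_B1) with p_i = y_i·P.
Setting this equal to 2.34 and taking the physical root (0 < X < 1) gives X = 0.622.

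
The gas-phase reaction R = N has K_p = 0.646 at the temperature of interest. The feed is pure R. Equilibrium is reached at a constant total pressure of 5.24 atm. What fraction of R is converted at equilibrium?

Let X = conversion of R (basis 1 mol R); extent of reaction ξ = X.
Mole table: n_R = 1 − X; n_N = X.
Total moles n_T = 1 (Δν = 0, constant).
Mole fractions y_i = n_i/n_T; K_p = p_N / (p_R) with p_i = y_i·P.
Setting this equal to 0.646 and taking the physical root (0 < X < 1) gives X = 0.392.

X = 0.392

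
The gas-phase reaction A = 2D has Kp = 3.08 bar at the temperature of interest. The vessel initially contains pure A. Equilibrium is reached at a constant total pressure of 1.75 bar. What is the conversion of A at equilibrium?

Let X = conversion of A (basis 1 mol A); extent of reaction ξ = X.
Moles: n_A = 1 − X; n_D = 2X.
Summing: n_T = 1 + X.
y_i = n_i/n_T, p_i = y_i·P. Kp = p_D^2 / (p_A).
Setting this equal to 3.08 bar and taking the physical root (0 < X < 1) gives X = 0.553.

X = 0.553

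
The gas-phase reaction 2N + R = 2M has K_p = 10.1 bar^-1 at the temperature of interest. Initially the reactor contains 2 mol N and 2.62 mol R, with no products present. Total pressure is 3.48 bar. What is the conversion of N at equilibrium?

Let X = conversion of N (basis 2 mol N); extent of reaction ξ = X.
At extent ξ: n_N = 2 − 2X; n_R = 2.62 − X; n_M = 2X.
Total moles n_T = 4.62 − X.
With p_i = (n_i/n_T)P, K_p = p_M^2 / (p_N^2 p_R).
This yields a degree-3 equation in X; solving on (0,1), X = 0.804.

X = 0.804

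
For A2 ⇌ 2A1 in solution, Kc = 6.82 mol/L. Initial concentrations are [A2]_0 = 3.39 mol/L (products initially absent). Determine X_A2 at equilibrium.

Let X = conversion of A2; extent ξ = 3.39·X mol/L.
Concentrations: [A2] = 3.39 − 3.39X; [A1] = 6.78X.
Kc = [A1]^2 / ([A2]).
Setting equal to 6.82 and solving for X on (0,1) gives X = 0.501.

X = 0.501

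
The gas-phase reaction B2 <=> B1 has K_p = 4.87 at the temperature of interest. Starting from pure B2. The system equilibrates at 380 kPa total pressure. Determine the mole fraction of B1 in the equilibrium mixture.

Take 1 mol B2 as basis and let X be its fractional conversion, so ξ = X.
Moles: n_B2 = 1 − X; n_B1 = X.
n_T stays at 1 (no change in mole number).
y_i = n_i/n_T, p_i = y_i·P. K_p = p_B1 / (p_B2).
Equating to 4.87 and solving on 0 < X < 1: X = 0.830.
Then n_B1 = 0.83, n_T = 1, so y_B1 = 0.830.

y_B1 = 0.830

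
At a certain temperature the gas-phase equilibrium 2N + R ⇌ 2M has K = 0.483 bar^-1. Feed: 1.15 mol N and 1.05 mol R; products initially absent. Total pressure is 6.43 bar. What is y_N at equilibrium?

y_N = 0.288

Basis: 1.15 mol N initially; let X = conversion of N. Extent ξ = 0.575X.
Moles: n_N = 1.15 − 1.15X; n_R = 1.05 − 0.575X; n_M = 1.15X.
n_T = Σnᵢ = 2.2 − 0.575X.
y_i = n_i/n_T, p_i = y_i·P. K = p_M^2 / (p_N^2 p_R).
Equating to 0.483 bar^-1 and solving on 0 < X < 1: X = 0.525.
Then n_N = 0.546, n_T = 1.9, so y_N = 0.288.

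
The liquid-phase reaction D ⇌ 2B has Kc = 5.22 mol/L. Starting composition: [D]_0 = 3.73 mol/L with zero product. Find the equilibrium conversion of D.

X = 0.442

Let X = conversion of D; extent ξ = 3.73·X mol/L.
Concentrations: [D] = 3.73 − 3.73X; [B] = 7.46X.
Kc = [B]^2 / ([D]).
Setting equal to 5.22 and solving for X on (0,1) gives X = 0.442.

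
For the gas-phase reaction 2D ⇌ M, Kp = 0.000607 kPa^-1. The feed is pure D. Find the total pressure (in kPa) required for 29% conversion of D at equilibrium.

Take 1 mol D as basis and let X be its fractional conversion, so ξ = 0.5X.
At extent ξ: n_D = 1 − X; n_M = 0.5X.
n_T = Σnᵢ = 1 − 0.5X.
Kp = p_M / (p_D^2) with p_i = (n_i/n_T)·P.
At X = 0.29: the mole-fraction product g(X) = Π y_i^ν_i = 0.2459. Since Kp = g(X)·P^{-1}, P = (g/Kp)^(1/1) = (0.2459/0.000607)^(1/1) = 405 kPa.

P = 405 kPa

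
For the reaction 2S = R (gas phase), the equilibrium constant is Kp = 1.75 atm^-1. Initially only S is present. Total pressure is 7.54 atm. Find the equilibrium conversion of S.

X = 0.864

Take 1 mol S as basis and let X be its fractional conversion, so ξ = 0.5X.
Species balance: n_S = 1 − X; n_R = 0.5X.
Summing: n_T = 1 − 0.5X.
With p_i = (n_i/n_T)P, Kp = p_R / (p_S^2).
Equating to 1.75 atm^-1 and solving on 0 < X < 1: X = 0.864.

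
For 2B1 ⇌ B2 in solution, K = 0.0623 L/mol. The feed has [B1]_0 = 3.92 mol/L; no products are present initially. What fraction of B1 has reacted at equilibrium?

X = 0.264

Let X = conversion of B1; extent ξ = 3.92X/2 mol/L.
Concentrations: [B1] = 3.92 − 3.92X; [B2] = 1.96X.
K = [B2] / ([B1]^2).
Solving K = 0.0623 for X ∈ (0,1): X = 0.264.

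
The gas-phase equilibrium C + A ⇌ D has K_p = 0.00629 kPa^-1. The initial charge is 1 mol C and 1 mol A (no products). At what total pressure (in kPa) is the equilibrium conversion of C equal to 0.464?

Basis: 1 mol C initially; let X = conversion of C. Extent ξ = X.
At extent ξ: n_C = 1 − X; n_A = 1 − X; n_D = X.
n_T = Σnᵢ = 2 − X.
K_p = p_D / (p_C p_A) with p_i = (n_i/n_T)·P.
At X = 0.464: the mole-fraction product g(X) = Π y_i^ν_i = 2.481. Since K_p = g(X)·P^{-1}, P = (g/K_p)^(1/1) = (2.481/0.00629)^(1/1) = 394 kPa.

P = 394 kPa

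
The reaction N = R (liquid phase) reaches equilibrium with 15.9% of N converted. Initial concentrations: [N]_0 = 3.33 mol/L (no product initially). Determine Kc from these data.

Kc = 0.189

Let X = conversion of N.
Concentrations: [N] = 3.33 − 3.33X; [R] = 3.33X.
At X = 0.159: [N] = 2.8, [R] = 0.529.
Kc = [R] / ([N]) = 0.189.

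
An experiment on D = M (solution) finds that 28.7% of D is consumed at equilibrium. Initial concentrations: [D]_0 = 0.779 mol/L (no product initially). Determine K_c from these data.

K_c = 0.403

Let X = conversion of D.
Concentrations: [D] = 0.779 − 0.779X; [M] = 0.779X.
At X = 0.287: [D] = 0.555, [M] = 0.224.
K_c = [M] / ([D]) = 0.403.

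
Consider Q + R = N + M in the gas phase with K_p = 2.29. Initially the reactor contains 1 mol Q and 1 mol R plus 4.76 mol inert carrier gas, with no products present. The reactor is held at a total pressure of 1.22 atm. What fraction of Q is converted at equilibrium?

X = 0.602

Basis: 1 mol Q initially; let X = conversion of Q. Extent ξ = X.
Moles: n_Q = 1 − X; n_R = 1 − X; n_N = X; n_M = X; n_I = 4.76 (inert).
n_T stays at 6.76 (no change in mole number).
Mole fractions y_i = n_i/n_T; K_p = p_N p_M / (p_Q p_R) with p_i = y_i·P.
Substituting and setting equal to 2.29 gives a polynomial in X; the root in (0,1) is X = 0.602.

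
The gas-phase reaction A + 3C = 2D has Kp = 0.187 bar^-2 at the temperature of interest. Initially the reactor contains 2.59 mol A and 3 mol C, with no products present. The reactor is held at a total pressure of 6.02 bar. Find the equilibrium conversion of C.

X = 0.583

Basis: 3 mol C initially; let X = conversion of C. Extent ξ = X.
Mole table: n_A = 2.59 − X; n_C = 3 − 3X; n_D = 2X.
Summing: n_T = 5.59 − 2X.
With p_i = (n_i/n_T)P, Kp = p_D^2 / (p_A p_C^3).
Substituting and setting equal to 0.187 bar^-2 gives a polynomial in X; the root in (0,1) is X = 0.583.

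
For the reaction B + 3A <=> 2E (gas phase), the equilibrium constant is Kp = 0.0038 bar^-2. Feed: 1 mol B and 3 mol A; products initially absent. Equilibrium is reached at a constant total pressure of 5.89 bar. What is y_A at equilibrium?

Let X = conversion of B (basis 1 mol B); extent of reaction ξ = X.
At extent ξ: n_B = 1 − X; n_A = 3 − 3X; n_E = 2X.
Total moles n_T = 4 − 2X.
y_i = n_i/n_T, p_i = y_i·P. Kp = p_E^2 / (p_B p_A^3).
This yields a degree-4 equation in X; solving on (0,1), X = 0.176.
Then n_A = 2.47, n_T = 3.65, so y_A = 0.678.

y_A = 0.678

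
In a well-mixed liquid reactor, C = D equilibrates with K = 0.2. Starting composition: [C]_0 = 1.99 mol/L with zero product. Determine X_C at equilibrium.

X = 0.167

Let X = conversion of C; extent ξ = 1.99·X mol/L.
Concentrations: [C] = 1.99 − 1.99X; [D] = 1.99X.
K = [D] / ([C]).
Equating to 0.2: the physical root is X = 0.167.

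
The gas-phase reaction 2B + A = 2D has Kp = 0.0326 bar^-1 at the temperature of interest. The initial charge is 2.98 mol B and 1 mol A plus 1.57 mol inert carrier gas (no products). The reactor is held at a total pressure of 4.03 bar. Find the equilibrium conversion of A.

Take 1 mol A as basis and let X be its fractional conversion, so ξ = X.
Mole table: n_B = 2.98 − 2X; n_A = 1 − X; n_D = 2X; n_I = 1.57 (inert).
Summing: n_T = 5.55 − X.
Mole fractions y_i = n_i/n_T; Kp = p_D^2 / (p_B^2 p_A) with p_i = y_i·P.
Equating to 0.0326 bar^-1 and solving on 0 < X < 1: X = 0.184.

X = 0.184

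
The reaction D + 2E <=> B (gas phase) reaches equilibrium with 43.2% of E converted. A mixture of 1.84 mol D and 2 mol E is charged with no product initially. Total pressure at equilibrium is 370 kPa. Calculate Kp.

Kp = 1.54e-05 kPa^-2

Take 2 mol E as basis and let X be its fractional conversion, so ξ = X.
Mole table: n_D = 1.84 − X; n_E = 2 − 2X; n_B = X.
Total moles n_T = 3.84 − 2X.
At X = 0.432: n_D = 1.41, n_E = 1.14, n_B = 0.432, n_T = 2.98.
p_i = (n_i/n_T)·P. Kp = p_B / (p_D p_E^2) = 1.54e-05 kPa^-2.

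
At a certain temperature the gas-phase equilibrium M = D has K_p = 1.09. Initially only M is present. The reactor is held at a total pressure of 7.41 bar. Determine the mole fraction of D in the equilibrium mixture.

y_D = 0.522

Take 1 mol M as basis and let X be its fractional conversion, so ξ = X.
Mole table: n_M = 1 − X; n_D = X.
Since Δν = 0, n_T = 1 throughout.
Mole fractions y_i = n_i/n_T; K_p = p_D / (p_M) with p_i = y_i·P.
Setting this equal to 1.09 and taking the physical root (0 < X < 1) gives X = 0.522.
Then n_D = 0.522, n_T = 1, so y_D = 0.522.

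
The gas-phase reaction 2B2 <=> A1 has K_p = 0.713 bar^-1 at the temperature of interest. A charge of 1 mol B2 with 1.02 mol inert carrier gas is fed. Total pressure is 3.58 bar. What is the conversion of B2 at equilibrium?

Let X = conversion of B2 (basis 1 mol B2); extent of reaction ξ = 0.5X.
Species balance: n_B2 = 1 − X; n_A1 = 0.5X; n_I = 1.02 (inert).
Summing: n_T = 2.02 − 0.5X.
y_i = n_i/n_T, p_i = y_i·P. K_p = p_A1 / (p_B2^2).
Equating to 0.713 bar^-1 and solving on 0 < X < 1: X = 0.562.

X = 0.562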